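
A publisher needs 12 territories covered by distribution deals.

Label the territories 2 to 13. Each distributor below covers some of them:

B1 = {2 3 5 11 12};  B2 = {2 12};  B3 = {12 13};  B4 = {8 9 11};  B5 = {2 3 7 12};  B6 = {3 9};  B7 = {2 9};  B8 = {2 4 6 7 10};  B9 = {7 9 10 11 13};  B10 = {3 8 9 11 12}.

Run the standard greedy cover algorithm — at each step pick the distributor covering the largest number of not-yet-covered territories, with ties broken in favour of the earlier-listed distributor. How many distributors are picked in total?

4

Greedy: pick B1 (covers 5 new) → pick B8 (covers 4 new) → pick B4 (covers 2 new) → pick B3 (covers 1 new). Total picks: 4.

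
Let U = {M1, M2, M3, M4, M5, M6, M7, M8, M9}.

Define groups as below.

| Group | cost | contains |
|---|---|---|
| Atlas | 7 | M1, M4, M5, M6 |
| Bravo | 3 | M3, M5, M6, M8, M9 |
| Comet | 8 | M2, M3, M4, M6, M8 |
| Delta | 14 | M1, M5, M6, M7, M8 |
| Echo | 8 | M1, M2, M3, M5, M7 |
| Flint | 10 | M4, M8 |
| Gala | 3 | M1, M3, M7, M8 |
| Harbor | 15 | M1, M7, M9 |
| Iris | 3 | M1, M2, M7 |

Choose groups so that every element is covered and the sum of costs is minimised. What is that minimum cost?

Atlas, Bravo, Iris together cover every element (Atlas ∪ Bravo ∪ Iris = {M1, M2, M3, M4, M5, M6, M7, M8, M9}); total cost 7 + 3 + 3 = 13.
No covering selection has total cost below 13.

13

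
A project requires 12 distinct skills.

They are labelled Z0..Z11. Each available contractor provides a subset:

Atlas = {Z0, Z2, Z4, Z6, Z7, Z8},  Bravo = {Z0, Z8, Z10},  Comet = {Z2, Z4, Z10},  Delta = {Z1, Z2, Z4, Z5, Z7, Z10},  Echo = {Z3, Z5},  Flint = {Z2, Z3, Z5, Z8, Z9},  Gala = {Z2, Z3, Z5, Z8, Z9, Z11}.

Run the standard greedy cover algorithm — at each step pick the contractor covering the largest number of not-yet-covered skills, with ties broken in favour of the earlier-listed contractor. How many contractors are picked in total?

3

Greedy: pick Atlas (covers 6 new) → pick Gala (covers 4 new) → pick Delta (covers 2 new). Total picks: 3.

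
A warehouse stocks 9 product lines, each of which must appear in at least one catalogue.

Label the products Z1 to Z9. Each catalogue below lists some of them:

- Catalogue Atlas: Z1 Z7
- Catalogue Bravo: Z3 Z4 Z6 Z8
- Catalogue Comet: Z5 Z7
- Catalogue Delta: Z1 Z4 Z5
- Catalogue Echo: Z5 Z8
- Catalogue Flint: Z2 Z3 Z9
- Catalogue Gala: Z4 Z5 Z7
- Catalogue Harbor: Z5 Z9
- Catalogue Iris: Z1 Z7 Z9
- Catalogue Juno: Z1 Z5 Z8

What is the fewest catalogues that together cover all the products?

4

Atlas and Bravo and Comet and Flint together: Atlas ∪ Bravo ∪ Comet ∪ Flint = {Z1, Z2, Z3, Z4, Z5, Z6, Z7, Z8, Z9} — every product is covered.
No 3 of the 10 catalogues cover everything (all 120 combinations miss at least one product), so 4 is optimal.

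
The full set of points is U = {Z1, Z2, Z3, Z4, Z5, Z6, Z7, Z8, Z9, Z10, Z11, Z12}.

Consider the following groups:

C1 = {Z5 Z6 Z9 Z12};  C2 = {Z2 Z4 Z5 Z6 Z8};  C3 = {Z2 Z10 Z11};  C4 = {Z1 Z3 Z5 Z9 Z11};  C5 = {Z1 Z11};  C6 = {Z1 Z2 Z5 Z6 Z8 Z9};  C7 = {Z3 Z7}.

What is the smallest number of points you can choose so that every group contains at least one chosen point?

3

The 3 points {Z3, Z6, Z11} hit every group.
The groups C1, C3, C7 are pairwise disjoint, so any hitting set needs a separate point for each — at least 3. Hence 3 is optimal.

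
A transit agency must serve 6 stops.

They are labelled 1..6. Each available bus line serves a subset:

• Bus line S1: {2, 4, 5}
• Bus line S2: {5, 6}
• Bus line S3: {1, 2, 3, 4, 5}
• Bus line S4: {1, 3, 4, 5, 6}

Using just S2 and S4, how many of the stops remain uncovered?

1

Union of S2, S4 = {1, 3, 4, 5, 6}.
Not covered: 2 — 1 stop.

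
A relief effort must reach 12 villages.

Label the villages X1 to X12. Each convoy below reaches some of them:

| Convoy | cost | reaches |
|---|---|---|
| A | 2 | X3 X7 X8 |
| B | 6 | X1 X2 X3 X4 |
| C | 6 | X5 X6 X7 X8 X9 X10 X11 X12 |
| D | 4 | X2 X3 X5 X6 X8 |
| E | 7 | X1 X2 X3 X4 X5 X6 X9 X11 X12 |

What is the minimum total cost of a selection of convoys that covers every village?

B, C together cover every village (B ∪ C = {X1, X2, X3, X4, X5, X6, X7, X8, X9, X10, X11, X12}); total cost 6 + 6 = 12.
The greedy pick A, E, C costs 15; no covering selection beats 12.

12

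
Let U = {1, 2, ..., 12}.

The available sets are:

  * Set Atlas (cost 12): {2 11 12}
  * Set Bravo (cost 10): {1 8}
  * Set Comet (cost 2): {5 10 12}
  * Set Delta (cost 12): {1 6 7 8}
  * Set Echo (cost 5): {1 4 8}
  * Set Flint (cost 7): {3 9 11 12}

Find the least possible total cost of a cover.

38

Atlas, Comet, Delta, Echo, Flint together cover every element (Atlas ∪ Comet ∪ Delta ∪ Echo ∪ Flint = {1, 2, 3, 4, 5, 6, 7, 8, 9, 10, 11, 12}); total cost 12 + 2 + 12 + 5 + 7 = 38.
No covering selection has total cost below 38.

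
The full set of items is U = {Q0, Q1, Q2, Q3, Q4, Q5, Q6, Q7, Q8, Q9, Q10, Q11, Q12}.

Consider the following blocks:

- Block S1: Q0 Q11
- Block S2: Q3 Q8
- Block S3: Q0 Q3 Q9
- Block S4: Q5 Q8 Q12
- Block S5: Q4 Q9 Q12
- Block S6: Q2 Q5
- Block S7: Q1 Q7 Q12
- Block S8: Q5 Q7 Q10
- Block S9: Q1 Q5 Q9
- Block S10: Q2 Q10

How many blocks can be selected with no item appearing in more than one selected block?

4

S1, S2, S7, S10 are pairwise disjoint (S1={Q0,Q11}; S2={Q3,Q8}; S7={Q1,Q7,Q12}; S10={Q2,Q10}).
Every remaining block overlaps one of these, and no 5 of the listed blocks are pairwise disjoint, so 4 is the maximum.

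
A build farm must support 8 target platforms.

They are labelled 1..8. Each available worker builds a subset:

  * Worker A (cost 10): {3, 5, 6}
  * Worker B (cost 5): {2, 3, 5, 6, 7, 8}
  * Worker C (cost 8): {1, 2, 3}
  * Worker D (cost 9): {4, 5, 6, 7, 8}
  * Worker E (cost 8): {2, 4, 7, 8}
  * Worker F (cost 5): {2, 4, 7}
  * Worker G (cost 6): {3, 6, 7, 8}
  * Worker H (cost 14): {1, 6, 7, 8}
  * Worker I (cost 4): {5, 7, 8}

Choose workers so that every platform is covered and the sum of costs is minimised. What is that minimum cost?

17

C, D together cover every platform (C ∪ D = {1, 2, 3, 4, 5, 6, 7, 8}); total cost 8 + 9 = 17.
The greedy pick B, F, C costs 18; no covering selection beats 17.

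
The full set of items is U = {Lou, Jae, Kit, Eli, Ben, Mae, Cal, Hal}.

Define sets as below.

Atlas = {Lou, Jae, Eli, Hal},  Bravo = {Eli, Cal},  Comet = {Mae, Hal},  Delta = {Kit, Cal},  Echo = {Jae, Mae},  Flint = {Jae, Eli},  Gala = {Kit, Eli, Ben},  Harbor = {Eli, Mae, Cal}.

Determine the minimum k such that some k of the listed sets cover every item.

Atlas, Gala, and Harbor cover everything between them: the union {Lou, Jae, Kit, Eli, Ben, Mae, Cal, Hal} is all of U.
Only Atlas contains Lou, so Atlas is forced; the remaining 4 items need at least 2 more sets (each remaining set adds at most 2) — so at least 3 sets are needed, and 3 is optimal.

3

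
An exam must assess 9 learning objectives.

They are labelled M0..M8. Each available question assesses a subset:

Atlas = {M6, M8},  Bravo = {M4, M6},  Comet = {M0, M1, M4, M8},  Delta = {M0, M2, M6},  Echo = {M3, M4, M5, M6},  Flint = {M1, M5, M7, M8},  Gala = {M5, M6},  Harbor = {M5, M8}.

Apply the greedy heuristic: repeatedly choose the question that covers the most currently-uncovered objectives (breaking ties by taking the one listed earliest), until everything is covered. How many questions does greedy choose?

Greedy: pick Comet (covers 4 new) → pick Echo (covers 3 new) → pick Delta (covers 1 new) → pick Flint (covers 1 new). Total picks: 4.
(The true minimum cover uses only 3 questions, so greedy is not optimal here.)

4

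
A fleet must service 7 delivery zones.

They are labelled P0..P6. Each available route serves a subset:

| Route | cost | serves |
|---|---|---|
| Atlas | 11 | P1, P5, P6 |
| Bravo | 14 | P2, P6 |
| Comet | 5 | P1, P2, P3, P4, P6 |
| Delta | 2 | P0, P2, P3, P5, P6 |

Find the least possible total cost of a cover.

Comet, Delta together cover every zone (Comet ∪ Delta = {P0, P1, P2, P3, P4, P5, P6}); total cost 5 + 2 = 7.
No covering selection has total cost below 7.

7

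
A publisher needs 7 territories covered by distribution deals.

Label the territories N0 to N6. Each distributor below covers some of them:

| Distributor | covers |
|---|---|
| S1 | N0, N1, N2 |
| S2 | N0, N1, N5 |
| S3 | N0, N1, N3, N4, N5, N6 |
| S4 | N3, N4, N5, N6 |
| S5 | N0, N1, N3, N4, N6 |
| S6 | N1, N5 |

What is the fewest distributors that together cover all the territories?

2

Take {S1, S4}. Their union is {N0, N1, N2, N3, N4, N5, N6}, which is all 7 territories.
No single distributor has all 7 territories (the largest, S3, has 6), so 2 is optimal.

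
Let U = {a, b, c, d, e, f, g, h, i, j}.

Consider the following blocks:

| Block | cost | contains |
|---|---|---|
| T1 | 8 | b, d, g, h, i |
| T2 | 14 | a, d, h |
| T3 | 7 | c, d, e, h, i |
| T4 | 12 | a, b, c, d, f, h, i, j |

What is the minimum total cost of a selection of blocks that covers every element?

27

T1, T3, T4 together cover every element (T1 ∪ T3 ∪ T4 = {a, b, c, d, e, f, g, h, i, j}); total cost 8 + 7 + 12 = 27.
No covering selection has total cost below 27.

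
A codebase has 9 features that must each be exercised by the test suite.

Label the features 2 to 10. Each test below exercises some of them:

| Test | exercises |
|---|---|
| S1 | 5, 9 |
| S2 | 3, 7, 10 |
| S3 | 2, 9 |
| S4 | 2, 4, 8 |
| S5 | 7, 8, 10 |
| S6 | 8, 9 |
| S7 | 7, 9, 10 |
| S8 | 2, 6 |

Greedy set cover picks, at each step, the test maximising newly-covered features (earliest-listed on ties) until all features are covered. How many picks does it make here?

4

Greedy: pick S2 (covers 3 new) → pick S4 (covers 3 new) → pick S1 (covers 2 new) → pick S8 (covers 1 new). Total picks: 4.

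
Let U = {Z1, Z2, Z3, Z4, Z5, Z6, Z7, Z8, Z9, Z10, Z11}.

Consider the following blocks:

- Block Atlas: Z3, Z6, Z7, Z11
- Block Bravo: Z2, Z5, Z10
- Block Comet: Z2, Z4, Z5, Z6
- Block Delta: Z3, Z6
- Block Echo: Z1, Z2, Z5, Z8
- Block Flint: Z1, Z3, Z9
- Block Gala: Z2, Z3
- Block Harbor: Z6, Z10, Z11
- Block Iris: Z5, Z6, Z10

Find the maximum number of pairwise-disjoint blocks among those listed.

2

Echo, Harbor are pairwise disjoint (Echo={Z1,Z2,Z5,Z8}; Harbor={Z6,Z10,Z11}).
Every remaining block overlaps one of these, and no 3 of the listed blocks are pairwise disjoint, so 2 is the maximum.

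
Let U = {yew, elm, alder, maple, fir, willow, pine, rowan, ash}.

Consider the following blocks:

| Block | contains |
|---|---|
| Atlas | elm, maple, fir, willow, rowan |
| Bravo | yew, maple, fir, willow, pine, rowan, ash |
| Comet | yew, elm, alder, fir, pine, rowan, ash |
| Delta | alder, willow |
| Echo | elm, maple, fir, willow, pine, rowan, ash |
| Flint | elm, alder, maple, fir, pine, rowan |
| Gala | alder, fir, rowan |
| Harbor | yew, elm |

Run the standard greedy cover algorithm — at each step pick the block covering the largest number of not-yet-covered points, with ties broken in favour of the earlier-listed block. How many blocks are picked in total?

2

Greedy: pick Bravo (covers 7 new) → pick Comet (covers 2 new). Total picks: 2.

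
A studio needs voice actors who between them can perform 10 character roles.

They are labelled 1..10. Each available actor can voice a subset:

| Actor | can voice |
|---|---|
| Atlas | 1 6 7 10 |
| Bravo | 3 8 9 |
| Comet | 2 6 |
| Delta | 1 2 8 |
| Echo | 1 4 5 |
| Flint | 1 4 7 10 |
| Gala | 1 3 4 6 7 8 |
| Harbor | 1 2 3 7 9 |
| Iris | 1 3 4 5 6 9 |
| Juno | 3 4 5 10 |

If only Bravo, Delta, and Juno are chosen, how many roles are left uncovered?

2

Union of Bravo, Delta, Juno = {1, 2, 3, 4, 5, 8, 9, 10}.
Not covered: 6, 7 — 2 roles.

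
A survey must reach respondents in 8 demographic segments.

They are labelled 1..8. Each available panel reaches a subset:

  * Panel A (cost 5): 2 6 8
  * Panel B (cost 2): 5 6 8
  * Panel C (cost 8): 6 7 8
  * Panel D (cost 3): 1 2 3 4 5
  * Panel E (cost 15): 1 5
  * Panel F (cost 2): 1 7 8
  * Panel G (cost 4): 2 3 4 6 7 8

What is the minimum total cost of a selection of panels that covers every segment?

B, D, F together cover every segment (B ∪ D ∪ F = {1, 2, 3, 4, 5, 6, 7, 8}); total cost 2 + 3 + 2 = 7.
No covering selection has total cost below 7.

7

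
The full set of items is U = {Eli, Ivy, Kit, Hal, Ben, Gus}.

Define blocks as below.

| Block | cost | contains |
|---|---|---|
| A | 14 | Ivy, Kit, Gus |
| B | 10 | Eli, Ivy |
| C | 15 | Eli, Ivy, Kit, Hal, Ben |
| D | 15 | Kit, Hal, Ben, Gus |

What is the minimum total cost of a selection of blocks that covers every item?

25

B, D together cover every item (B ∪ D = {Eli, Ivy, Kit, Hal, Ben, Gus}); total cost 10 + 15 = 25.
The greedy pick C, A costs 29; no covering selection beats 25.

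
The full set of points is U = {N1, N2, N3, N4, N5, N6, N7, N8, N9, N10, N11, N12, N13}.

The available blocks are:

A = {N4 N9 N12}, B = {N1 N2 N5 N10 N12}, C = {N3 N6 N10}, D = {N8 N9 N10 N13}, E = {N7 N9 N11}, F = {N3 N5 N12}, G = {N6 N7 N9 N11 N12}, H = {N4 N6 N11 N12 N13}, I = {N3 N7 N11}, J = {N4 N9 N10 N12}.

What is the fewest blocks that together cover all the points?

4

Take {B, D, H, I}. Their union is {N1, N2, N3, N4, N5, N6, N7, N8, N9, N10, N11, N12, N13}, which is all 13 points.
Only D contains N8, so D is forced; the remaining 9 points need at least 3 more blocks (each remaining block adds at most 4) — so at least 4 blocks are needed, and 4 is optimal.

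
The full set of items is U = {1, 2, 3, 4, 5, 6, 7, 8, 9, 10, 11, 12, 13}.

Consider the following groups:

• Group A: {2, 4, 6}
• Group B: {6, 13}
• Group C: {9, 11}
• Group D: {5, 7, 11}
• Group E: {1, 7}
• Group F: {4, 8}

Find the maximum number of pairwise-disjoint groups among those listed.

B, C, E, F are pairwise disjoint (B={6,13}; C={9,11}; E={1,7}; F={4,8}).
Every remaining group overlaps one of these, and no 5 of the listed groups are pairwise disjoint, so 4 is the maximum.

4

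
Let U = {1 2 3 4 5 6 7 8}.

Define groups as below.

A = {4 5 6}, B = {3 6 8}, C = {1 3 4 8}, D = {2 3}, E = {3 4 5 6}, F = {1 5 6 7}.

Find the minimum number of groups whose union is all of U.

3

C, D, and F cover everything between them: the union {1, 2, 3, 4, 5, 6, 7, 8} is all of U.
Only D contains 2, so D is forced; the remaining 6 points need at least 2 more groups (each remaining group adds at most 4) — so at least 3 groups are needed, and 3 is optimal.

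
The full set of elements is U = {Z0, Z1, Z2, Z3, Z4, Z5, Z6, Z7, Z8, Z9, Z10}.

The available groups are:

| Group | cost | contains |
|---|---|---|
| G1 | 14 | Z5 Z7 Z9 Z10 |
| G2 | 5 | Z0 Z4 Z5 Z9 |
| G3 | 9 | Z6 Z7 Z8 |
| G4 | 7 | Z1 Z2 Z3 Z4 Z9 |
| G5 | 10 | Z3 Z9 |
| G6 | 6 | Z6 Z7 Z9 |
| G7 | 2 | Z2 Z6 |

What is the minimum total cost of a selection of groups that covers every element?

G1, G2, G3, G4 together cover every element (G1 ∪ G2 ∪ G3 ∪ G4 = {Z0, Z1, Z2, Z3, Z4, Z5, Z6, Z7, Z8, Z9, Z10}); total cost 14 + 5 + 9 + 7 = 35.
The greedy pick G7, G2, G4, G3, G1 costs 37; no covering selection beats 35.

35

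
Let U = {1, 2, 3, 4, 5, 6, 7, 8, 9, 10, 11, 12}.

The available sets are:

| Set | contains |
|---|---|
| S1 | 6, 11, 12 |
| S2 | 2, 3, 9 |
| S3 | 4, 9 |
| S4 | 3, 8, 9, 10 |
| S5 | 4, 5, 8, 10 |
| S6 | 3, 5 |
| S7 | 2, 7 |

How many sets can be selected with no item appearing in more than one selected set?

4

S1, S3, S6, S7 are pairwise disjoint (S1={6,11,12}; S3={4,9}; S6={3,5}; S7={2,7}).
Every remaining set overlaps one of these, and no 5 of the listed sets are pairwise disjoint, so 4 is the maximum.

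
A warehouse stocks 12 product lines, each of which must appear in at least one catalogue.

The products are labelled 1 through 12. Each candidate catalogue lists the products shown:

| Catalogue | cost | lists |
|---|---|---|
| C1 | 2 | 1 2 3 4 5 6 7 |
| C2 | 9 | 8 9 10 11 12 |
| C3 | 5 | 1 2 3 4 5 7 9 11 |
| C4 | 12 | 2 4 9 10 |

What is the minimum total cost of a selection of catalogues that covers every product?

11

C1, C2 together cover every product (C1 ∪ C2 = {1, 2, 3, 4, 5, 6, 7, 8, 9, 10, 11, 12}); total cost 2 + 9 = 11.
No covering selection has total cost below 11.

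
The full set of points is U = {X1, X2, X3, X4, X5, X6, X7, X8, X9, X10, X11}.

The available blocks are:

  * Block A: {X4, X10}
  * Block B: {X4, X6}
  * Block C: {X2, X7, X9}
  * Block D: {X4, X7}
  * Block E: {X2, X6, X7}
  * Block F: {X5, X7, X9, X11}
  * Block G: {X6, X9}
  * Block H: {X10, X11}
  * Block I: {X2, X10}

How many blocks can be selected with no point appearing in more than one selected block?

B, F, I are pairwise disjoint (B={X4,X6}; F={X5,X7,X9,X11}; I={X2,X10}).
Every remaining block overlaps one of these, and no 4 of the listed blocks are pairwise disjoint, so 3 is the maximum.

3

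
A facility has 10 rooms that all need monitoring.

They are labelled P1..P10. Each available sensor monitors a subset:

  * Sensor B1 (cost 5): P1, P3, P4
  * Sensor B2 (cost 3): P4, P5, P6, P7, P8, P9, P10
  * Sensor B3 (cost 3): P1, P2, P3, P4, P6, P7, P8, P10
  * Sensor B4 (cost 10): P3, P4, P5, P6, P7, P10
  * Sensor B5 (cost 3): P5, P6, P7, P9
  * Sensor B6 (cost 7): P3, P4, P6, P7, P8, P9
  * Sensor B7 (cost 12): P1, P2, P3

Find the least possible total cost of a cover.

B3, B5 together cover every room (B3 ∪ B5 = {P1, P2, P3, P4, P5, P6, P7, P8, P9, P10}); total cost 3 + 3 = 6.
No covering selection has total cost below 6.

6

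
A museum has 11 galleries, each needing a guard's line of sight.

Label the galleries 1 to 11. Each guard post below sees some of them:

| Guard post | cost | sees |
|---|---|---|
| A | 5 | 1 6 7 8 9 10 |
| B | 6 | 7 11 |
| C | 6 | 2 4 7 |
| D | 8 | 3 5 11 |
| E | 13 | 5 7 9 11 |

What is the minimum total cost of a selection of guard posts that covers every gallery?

19

A, C, D together cover every gallery (A ∪ C ∪ D = {1, 2, 3, 4, 5, 6, 7, 8, 9, 10, 11}); total cost 5 + 6 + 8 = 19.
No covering selection has total cost below 19.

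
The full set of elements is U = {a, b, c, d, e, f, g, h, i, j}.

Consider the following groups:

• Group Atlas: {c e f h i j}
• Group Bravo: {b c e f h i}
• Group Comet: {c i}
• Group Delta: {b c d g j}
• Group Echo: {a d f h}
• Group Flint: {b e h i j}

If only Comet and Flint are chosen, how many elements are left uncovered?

Union of Comet, Flint = {b, c, e, h, i, j}.
Not covered: a, d, f, g — 4 elements.

4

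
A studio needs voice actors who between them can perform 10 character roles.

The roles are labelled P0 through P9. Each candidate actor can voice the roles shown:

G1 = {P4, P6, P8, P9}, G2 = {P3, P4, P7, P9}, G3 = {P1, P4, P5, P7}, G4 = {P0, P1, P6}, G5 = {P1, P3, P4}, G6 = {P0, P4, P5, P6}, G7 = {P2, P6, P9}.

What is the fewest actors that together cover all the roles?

Take {G1, G2, G4, G6, G7}. Their union is {P0, P1, P2, P3, P4, P5, P6, P7, P8, P9}, which is all 10 roles.
No 4 of the 7 actors cover everything (all 35 combinations miss at least one role), so 5 is optimal.

5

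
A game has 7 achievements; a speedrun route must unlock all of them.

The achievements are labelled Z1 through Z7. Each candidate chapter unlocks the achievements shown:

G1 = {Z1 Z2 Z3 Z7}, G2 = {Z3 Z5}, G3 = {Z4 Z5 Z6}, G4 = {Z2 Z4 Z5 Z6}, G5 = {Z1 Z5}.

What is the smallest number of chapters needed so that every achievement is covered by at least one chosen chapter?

G1 and G3 together: G1 ∪ G3 = {Z1, Z2, Z3, Z4, Z5, Z6, Z7} — every achievement is covered.
No single chapter has all 7 achievements (the largest, G1, has 4), so 2 is optimal.

2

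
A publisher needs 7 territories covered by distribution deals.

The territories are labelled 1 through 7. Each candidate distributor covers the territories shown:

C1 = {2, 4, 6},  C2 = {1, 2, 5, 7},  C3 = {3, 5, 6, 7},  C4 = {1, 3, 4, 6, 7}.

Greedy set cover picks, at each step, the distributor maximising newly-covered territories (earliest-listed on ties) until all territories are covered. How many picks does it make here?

Greedy: pick C4 (covers 5 new) → pick C2 (covers 2 new). Total picks: 2.

2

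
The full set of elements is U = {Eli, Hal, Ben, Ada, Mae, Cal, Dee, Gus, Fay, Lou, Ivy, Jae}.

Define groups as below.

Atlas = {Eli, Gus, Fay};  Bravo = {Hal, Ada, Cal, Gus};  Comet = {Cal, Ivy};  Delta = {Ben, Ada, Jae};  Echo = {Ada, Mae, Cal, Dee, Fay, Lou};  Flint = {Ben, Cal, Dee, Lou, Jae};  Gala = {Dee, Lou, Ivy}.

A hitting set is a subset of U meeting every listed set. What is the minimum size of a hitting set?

The 4 elements {Cal, Fay, Ivy, Jae} hit every group.
No choice of 3 elements meets every group, so 4 is the minimum.

4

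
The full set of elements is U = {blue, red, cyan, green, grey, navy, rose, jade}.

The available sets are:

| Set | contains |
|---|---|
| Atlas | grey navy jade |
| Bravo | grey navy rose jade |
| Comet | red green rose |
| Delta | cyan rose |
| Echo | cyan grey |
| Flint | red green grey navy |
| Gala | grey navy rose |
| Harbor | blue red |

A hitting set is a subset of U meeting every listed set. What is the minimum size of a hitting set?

3

Take H = {blue, grey, rose}. Each listed set contains at least one of these, so H is a hitting set of size 3.
The sets Atlas, Delta, Harbor are pairwise disjoint, so any hitting set needs a separate element for each — at least 3. Hence 3 is optimal.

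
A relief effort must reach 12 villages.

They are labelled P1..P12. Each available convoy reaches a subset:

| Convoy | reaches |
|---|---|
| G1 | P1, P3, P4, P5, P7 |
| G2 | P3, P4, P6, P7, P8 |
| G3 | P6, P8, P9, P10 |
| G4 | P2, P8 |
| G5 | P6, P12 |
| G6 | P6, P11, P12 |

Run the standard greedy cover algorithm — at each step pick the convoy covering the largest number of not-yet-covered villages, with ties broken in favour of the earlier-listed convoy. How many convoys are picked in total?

4

Greedy: pick G1 (covers 5 new) → pick G3 (covers 4 new) → pick G6 (covers 2 new) → pick G4 (covers 1 new). Total picks: 4.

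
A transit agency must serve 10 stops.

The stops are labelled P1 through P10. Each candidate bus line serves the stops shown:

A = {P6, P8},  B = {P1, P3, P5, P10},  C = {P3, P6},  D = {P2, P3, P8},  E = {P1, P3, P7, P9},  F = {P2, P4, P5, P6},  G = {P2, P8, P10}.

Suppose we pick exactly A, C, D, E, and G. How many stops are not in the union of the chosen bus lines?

Union of A, C, D, E, G = {P1, P2, P3, P6, P7, P8, P9, P10}.
Not covered: P4, P5 — 2 stops.

2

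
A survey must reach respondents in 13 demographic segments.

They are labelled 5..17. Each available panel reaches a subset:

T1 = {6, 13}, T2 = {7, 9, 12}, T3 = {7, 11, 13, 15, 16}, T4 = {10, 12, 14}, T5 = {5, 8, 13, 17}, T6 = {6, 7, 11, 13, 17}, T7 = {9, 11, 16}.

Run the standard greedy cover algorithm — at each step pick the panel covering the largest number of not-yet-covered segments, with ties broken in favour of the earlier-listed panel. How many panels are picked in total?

5

Greedy: pick T3 (covers 5 new) → pick T4 (covers 3 new) → pick T5 (covers 3 new) → pick T1 (covers 1 new) → pick T2 (covers 1 new). Total picks: 5.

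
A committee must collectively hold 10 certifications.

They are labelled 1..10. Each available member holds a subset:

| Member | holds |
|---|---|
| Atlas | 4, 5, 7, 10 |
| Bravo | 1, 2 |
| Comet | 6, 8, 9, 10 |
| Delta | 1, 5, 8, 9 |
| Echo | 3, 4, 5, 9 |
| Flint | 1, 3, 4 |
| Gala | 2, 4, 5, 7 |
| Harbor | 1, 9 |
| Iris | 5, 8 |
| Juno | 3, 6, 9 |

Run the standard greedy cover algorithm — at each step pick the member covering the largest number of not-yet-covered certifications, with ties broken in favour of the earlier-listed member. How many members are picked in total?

4

Greedy: pick Atlas (covers 4 new) → pick Comet (covers 3 new) → pick Bravo (covers 2 new) → pick Echo (covers 1 new). Total picks: 4.
(The true minimum cover uses only 3 members, so greedy is not optimal here.)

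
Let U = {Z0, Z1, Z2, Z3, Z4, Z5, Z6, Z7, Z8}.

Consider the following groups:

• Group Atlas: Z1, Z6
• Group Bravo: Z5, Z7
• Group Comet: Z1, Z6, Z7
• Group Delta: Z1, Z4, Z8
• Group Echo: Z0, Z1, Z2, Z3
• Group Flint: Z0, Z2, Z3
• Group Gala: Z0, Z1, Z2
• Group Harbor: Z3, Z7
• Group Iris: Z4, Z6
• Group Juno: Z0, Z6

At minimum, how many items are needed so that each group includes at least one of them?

4

Take H = {Z0, Z1, Z4, Z7}. Each listed group contains at least one of these, so H is a hitting set of size 4.
No choice of 3 items meets every group, so 4 is the minimum.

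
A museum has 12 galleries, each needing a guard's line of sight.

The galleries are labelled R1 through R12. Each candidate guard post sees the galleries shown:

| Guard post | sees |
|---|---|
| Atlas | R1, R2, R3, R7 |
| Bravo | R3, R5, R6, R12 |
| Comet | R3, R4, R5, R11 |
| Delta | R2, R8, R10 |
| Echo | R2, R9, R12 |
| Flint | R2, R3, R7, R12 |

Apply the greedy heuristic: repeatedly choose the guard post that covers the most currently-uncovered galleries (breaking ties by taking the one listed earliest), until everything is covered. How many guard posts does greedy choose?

Greedy: pick Atlas (covers 4 new) → pick Bravo (covers 3 new) → pick Comet (covers 2 new) → pick Delta (covers 2 new) → pick Echo (covers 1 new). Total picks: 5.

5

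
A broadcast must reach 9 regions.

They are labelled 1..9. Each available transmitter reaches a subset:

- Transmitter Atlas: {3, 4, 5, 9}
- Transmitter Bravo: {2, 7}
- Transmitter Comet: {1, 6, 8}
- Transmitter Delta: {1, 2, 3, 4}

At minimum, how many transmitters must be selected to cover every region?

Atlas and Bravo and Comet together: Atlas ∪ Bravo ∪ Comet = {1, 2, 3, 4, 5, 6, 7, 8, 9} — every region is covered.
Each transmitter has at most 4 regions, and 2·4 = 8 < 9 — so at least 3 transmitters are needed, and 3 is optimal.

3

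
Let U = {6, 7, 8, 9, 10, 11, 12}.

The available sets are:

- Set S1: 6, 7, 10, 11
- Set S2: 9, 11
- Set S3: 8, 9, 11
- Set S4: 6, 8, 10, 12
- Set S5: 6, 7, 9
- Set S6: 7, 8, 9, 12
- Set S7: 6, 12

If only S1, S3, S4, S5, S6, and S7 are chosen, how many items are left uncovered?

0

Union of S1, S3, S4, S5, S6, S7 = {6, 7, 8, 9, 10, 11, 12} — that's every item, so 0 are uncovered.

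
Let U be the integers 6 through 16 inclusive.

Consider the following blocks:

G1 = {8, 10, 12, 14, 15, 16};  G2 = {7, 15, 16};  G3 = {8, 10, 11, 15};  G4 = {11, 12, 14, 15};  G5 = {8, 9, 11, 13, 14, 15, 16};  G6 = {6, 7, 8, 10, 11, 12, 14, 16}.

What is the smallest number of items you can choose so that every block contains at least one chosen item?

2

Take H = {15, 16}. Each listed block contains at least one of these, so H is a hitting set of size 2.
No single item lies in every block, so at least 2 are needed and 2 is optimal.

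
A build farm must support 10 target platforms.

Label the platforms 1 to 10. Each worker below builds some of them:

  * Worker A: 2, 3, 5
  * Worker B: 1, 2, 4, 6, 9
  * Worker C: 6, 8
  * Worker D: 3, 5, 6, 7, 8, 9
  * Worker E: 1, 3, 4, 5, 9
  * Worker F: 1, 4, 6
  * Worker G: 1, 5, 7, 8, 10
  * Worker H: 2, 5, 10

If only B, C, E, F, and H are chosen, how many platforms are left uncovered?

1

Union of B, C, E, F, H = {1, 2, 3, 4, 5, 6, 8, 9, 10}.
Not covered: 7 — 1 platform.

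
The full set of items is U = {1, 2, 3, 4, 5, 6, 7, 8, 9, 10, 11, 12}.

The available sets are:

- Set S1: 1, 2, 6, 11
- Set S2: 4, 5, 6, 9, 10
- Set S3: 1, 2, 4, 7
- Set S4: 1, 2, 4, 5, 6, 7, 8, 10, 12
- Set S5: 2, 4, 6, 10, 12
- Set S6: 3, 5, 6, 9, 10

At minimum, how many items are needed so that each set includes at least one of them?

2

Take H = {2, 6}. Each listed set contains at least one of these, so H is a hitting set of size 2.
The sets S3, S6 are pairwise disjoint, so any hitting set needs a separate item for each — at least 2. Hence 2 is optimal.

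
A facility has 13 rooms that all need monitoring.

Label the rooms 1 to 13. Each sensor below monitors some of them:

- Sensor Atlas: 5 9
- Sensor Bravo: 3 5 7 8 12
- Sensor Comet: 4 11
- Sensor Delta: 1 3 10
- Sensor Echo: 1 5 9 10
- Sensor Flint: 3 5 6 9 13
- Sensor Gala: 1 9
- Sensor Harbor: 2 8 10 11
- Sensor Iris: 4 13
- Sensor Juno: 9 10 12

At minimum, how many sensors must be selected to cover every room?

5

Bravo and Comet and Echo and Flint and Harbor together: Bravo ∪ Comet ∪ Echo ∪ Flint ∪ Harbor = {1, 2, 3, 4, 5, 6, 7, 8, 9, 10, 11, 12, 13} — every room is covered.
No 4 of the 10 sensors cover everything (all 210 combinations miss at least one room), so 5 is optimal.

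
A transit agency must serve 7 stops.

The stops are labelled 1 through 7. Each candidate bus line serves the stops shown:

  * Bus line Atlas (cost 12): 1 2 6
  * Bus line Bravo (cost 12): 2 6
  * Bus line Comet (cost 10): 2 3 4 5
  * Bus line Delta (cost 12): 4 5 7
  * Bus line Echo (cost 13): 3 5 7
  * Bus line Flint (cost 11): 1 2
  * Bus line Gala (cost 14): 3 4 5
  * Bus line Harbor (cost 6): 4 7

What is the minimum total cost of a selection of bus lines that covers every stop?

Atlas, Comet, Harbor together cover every stop (Atlas ∪ Comet ∪ Harbor = {1, 2, 3, 4, 5, 6, 7}); total cost 12 + 10 + 6 = 28.
No covering selection has total cost below 28.

28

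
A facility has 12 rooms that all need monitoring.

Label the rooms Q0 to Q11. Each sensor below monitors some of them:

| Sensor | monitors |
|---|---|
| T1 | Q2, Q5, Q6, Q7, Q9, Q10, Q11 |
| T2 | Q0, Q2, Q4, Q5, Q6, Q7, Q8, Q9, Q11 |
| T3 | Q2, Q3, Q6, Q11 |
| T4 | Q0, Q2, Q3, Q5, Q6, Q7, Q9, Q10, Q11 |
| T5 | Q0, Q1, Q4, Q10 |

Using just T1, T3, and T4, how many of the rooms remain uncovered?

Union of T1, T3, T4 = {Q0, Q2, Q3, Q5, Q6, Q7, Q9, Q10, Q11}.
Not covered: Q1, Q4, Q8 — 3 rooms.

3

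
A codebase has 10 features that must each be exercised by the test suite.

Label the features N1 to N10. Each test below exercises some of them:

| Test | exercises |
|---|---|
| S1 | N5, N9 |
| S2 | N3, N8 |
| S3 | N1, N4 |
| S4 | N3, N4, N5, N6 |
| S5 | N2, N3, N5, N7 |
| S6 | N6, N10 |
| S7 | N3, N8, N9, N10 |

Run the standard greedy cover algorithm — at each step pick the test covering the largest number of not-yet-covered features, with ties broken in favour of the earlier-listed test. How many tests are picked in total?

4

Greedy: pick S4 (covers 4 new) → pick S7 (covers 3 new) → pick S5 (covers 2 new) → pick S3 (covers 1 new). Total picks: 4.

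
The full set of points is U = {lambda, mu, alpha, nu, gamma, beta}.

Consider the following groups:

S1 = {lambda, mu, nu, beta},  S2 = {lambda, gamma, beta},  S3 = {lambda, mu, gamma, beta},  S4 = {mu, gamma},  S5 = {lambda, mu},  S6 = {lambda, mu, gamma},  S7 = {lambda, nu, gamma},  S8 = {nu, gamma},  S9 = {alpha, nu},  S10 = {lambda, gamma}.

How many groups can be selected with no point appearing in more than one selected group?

S5, S8 are pairwise disjoint (S5={lambda,mu}; S8={nu,gamma}).
Every remaining group overlaps one of these, and no 3 of the listed groups are pairwise disjoint, so 2 is the maximum.

2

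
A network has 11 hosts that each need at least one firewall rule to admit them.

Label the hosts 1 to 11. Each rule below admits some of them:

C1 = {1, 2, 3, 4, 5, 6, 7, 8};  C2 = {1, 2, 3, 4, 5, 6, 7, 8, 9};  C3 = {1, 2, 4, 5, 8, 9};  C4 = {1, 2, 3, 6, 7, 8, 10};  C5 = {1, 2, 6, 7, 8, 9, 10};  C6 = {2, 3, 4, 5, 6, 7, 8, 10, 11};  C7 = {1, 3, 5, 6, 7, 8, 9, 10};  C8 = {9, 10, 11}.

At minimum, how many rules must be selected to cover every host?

2

C1 and C8 together: C1 ∪ C8 = {1, 2, 3, 4, 5, 6, 7, 8, 9, 10, 11} — every host is covered.
No single rule has all 11 hosts (the largest, C2, has 9), so 2 is optimal.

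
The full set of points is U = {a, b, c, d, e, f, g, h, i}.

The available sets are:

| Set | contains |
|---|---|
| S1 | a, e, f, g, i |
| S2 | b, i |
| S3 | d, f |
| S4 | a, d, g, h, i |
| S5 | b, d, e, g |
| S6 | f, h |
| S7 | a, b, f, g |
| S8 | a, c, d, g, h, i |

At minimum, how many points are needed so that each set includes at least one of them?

3

T = {b, f, h} meets every set (each contains at least one member of T), and |T| = 3.
No choice of 2 points meets every set, so 3 is the minimum.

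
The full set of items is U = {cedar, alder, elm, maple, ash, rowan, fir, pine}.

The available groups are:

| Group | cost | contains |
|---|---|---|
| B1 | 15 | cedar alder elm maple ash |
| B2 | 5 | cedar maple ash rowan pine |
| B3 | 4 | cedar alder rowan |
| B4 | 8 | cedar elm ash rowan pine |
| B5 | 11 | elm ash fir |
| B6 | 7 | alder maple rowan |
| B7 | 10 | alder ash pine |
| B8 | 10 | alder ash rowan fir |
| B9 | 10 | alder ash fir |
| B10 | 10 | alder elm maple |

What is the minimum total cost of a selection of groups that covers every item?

B2, B3, B5 together cover every item (B2 ∪ B3 ∪ B5 = {cedar, alder, elm, maple, ash, rowan, fir, pine}); total cost 5 + 4 + 11 = 20.
No covering selection has total cost below 20.

20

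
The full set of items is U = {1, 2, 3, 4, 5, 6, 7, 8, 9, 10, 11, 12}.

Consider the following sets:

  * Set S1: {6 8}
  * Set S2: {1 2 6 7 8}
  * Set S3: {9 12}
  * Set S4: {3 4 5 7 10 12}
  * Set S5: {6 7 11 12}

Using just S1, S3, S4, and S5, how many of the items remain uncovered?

Union of S1, S3, S4, S5 = {3, 4, 5, 6, 7, 8, 9, 10, 11, 12}.
Not covered: 1, 2 — 2 items.

2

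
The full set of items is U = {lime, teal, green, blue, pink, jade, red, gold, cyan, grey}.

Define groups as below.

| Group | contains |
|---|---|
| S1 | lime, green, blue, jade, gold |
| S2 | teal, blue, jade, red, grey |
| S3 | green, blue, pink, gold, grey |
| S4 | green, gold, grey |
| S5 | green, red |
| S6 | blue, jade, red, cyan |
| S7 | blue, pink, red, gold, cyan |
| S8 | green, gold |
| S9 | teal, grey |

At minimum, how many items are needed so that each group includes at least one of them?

Take H = {teal, green, cyan}. Each listed group contains at least one of these, so H is a hitting set of size 3.
The groups S6, S8, S9 are pairwise disjoint, so any hitting set needs a separate item for each — at least 3. Hence 3 is optimal.

3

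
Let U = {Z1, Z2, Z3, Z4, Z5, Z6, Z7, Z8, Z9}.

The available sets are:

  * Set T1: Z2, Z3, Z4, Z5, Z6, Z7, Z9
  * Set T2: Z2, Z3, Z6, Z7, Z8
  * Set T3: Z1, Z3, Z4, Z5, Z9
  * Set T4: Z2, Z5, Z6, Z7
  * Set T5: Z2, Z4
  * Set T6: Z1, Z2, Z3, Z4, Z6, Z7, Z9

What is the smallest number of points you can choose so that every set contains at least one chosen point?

2

The 2 points {Z2, Z9} hit every set.
No single point lies in every set, so at least 2 are needed and 2 is optimal.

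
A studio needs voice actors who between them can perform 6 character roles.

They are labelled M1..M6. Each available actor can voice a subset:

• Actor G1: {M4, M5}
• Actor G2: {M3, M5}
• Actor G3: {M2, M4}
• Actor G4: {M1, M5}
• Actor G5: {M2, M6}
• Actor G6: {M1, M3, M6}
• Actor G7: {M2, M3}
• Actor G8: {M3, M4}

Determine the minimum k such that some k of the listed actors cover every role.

3

Take {G4, G5, G8}. Their union is {M1, M2, M3, M4, M5, M6}, which is all 6 roles.
No 2 of the 8 actors cover everything (all 28 combinations miss at least one role), so 3 is optimal.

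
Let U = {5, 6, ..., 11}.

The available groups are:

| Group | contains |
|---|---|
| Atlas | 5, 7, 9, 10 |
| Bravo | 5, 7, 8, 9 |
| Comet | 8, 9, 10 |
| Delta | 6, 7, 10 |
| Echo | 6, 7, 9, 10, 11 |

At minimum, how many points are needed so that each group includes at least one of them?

H = {8, 10} meets every group (each contains at least one member of H), and |H| = 2.
No single point lies in every group, so at least 2 are needed and 2 is optimal.

2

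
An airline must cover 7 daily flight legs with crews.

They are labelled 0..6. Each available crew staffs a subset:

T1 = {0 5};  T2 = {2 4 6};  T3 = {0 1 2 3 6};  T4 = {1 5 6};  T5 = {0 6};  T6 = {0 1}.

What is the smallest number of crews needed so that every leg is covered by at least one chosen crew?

Take {T1, T2, T3}. Their union is {0, 1, 2, 3, 4, 5, 6}, which is all 7 legs.
Only T3 contains 3, so T3 is forced; the remaining 2 legs need at least 2 more crews (each remaining crew adds at most 1) — so at least 3 crews are needed, and 3 is optimal.

3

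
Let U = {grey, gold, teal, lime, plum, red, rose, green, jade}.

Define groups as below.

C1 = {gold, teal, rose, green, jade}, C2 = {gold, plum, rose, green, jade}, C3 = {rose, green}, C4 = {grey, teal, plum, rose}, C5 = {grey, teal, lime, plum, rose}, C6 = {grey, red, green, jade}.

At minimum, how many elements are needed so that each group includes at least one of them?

Take H = {grey, rose}. Each listed group contains at least one of these, so H is a hitting set of size 2.
No single element lies in every group, so at least 2 are needed and 2 is optimal.

2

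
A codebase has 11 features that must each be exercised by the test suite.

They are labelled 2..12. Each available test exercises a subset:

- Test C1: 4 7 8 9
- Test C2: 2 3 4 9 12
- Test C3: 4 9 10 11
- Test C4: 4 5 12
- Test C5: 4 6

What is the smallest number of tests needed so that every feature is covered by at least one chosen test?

Take {C1, C2, C3, C4, C5}. Their union is {2, 3, 4, 5, 6, 7, 8, 9, 10, 11, 12}, which is all 11 features.
No 4 of the 5 tests cover everything (all 5 combinations miss at least one feature), so 5 is optimal.

5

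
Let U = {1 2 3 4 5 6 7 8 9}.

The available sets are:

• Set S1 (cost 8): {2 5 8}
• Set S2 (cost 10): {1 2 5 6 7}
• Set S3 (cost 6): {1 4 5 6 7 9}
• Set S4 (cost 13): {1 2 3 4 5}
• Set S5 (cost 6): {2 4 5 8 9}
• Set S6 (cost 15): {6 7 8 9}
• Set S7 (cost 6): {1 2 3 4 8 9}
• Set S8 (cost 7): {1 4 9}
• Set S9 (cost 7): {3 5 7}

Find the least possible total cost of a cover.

12

S3, S7 together cover every item (S3 ∪ S7 = {1, 2, 3, 4, 5, 6, 7, 8, 9}); total cost 6 + 6 = 12.
No covering selection has total cost below 12.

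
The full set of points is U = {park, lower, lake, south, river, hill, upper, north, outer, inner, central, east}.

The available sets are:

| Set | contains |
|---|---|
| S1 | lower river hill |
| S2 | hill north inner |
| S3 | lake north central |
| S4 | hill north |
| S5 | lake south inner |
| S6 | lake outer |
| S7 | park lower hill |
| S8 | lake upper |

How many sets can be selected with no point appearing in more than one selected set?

S3, S7 are pairwise disjoint (S3={lake,north,central}; S7={park,lower,hill}).
Every remaining set overlaps one of these, and no 3 of the listed sets are pairwise disjoint, so 2 is the maximum.

2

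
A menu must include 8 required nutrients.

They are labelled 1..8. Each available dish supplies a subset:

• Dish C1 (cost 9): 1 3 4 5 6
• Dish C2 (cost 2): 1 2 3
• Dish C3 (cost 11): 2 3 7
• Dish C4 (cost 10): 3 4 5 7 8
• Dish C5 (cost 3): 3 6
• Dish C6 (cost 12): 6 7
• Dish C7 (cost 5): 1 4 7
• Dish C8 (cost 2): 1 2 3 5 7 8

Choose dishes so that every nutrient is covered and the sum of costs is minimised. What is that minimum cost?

C5, C7, C8 together cover every nutrient (C5 ∪ C7 ∪ C8 = {1, 2, 3, 4, 5, 6, 7, 8}); total cost 3 + 5 + 2 = 10.
No covering selection has total cost below 10.

10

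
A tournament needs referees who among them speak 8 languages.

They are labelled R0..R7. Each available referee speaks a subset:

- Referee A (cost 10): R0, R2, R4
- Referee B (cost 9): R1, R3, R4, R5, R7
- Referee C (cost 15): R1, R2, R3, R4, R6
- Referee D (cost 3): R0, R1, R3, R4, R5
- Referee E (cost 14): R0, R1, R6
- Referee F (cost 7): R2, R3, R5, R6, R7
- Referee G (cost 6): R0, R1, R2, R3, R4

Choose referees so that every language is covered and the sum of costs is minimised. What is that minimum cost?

10

D, F together cover every language (D ∪ F = {R0, R1, R2, R3, R4, R5, R6, R7}); total cost 3 + 7 = 10.
No covering selection has total cost below 10.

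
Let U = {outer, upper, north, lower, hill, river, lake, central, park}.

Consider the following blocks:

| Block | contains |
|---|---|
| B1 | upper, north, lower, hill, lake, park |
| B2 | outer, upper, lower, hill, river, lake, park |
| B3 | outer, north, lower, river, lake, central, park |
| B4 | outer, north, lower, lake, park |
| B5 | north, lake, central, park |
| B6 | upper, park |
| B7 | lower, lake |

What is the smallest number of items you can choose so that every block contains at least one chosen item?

2

H = {lower, park} meets every block (each contains at least one member of H), and |H| = 2.
The blocks B6, B7 are pairwise disjoint, so any hitting set needs a separate item for each — at least 2. Hence 2 is optimal.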